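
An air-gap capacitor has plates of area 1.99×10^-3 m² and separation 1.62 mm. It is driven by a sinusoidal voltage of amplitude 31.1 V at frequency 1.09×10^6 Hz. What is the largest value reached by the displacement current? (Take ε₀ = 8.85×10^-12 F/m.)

The displacement current equals the conduction current C dV/dt, which peaks at C V₀ ω.
With C = ε₀A/d = (8.85×10^-12)(1.99×10^-3)/(1.62×10^-3) = 1.087×10^-11 F and ω = 2πf = 6.849×10^6 rad/s, I_d,max = (1.087×10^-11)(31.1)(6.849×10^6) = 2.32×10^-3 A.

2.32×10^-3 A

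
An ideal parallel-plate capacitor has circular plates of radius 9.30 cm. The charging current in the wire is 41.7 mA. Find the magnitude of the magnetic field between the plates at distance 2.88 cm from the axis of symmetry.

No conduction current crosses the gap, so I_d there equals the 0.0417 A in the leads.
For r < R the Ampère–Maxwell law gives B(2πr) = μ₀ I_d (r²/R²), so B = μ₀ I_d r/(2πR²) = (4π×10^-7)(0.0417)(0.0288)/(2π·0.0930²) = 2.78×10^-8 T.

2.78×10^-8 T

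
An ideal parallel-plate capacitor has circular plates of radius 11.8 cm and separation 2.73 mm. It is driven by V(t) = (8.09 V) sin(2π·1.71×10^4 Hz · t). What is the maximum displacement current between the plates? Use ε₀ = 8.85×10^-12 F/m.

C = ε₀A/d = (8.85×10^-12)(0.04374)/(2.73×10^-3) = 1.418×10^-10 F; ω = 2πf = 1.074×10^5 rad/s.
I_d = C dV/dt, so |I_d|_max = C V₀ ω = (1.418×10^-10)(8.09)(1.074×10^5) = 1.23×10^-4 A.

1.23×10^-4 A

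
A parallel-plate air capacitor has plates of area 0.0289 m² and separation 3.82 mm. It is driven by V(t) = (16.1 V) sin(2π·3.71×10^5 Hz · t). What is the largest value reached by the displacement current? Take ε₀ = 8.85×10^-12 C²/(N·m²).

2.51×10^-3 A

(dE/dt)_max = V₀ω/d = 9.824×10^9 V/(m·s); ω = 2πf = 2.331×10^6 rad/s.
I_d,max = ε₀ A (dE/dt)_max = (8.85×10^-12)(0.0289)(9.824×10^9) = 2.51×10^-3 A.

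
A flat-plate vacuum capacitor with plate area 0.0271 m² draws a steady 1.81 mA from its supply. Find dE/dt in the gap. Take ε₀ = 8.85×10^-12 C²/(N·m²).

7.55×10^9 V/(m·s)

By continuity, I_d in the gap equals the 1.81 mA flowing in the wire.
Inverting I_d = ε₀ A dE/dt gives dE/dt = 1.81×10^-3 / (8.85×10^-12 · 0.0271) = 7.55×10^9 V/(m·s).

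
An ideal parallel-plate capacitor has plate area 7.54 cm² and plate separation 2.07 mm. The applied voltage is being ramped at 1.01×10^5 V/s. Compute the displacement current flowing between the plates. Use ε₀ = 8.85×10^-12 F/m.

The field between the plates is E = V/d, so dE/dt = (1.01×10^5)/(2.07×10^-3 m) = 4.879×10^7 V/(m·s).
I_d = ε₀ A (dE/dt) = (8.85×10^-12)(7.54×10^-4)(4.879×10^7) = 3.26×10^-7 A.

3.26×10^-7 A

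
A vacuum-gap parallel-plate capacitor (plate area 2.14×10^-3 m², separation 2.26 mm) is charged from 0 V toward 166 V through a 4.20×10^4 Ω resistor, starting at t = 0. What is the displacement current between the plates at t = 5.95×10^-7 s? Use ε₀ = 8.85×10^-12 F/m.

C = ε₀A/d = (8.85×10^-12)(2.14×10^-3)/(2.26×10^-3) = 8.380×10^-12 F, so τ = RC = 3.520×10^-7 s.
The conduction current is I(t) = (V₀/R) e^(−t/τ), and the displacement current between the plates equals it.
t/τ = 1.690; I_d = (166/4.20×10^4) · e^(−1.690) = (3.952×10^-3)(0.1845) = 7.29×10^-4 A.

7.29×10^-4 A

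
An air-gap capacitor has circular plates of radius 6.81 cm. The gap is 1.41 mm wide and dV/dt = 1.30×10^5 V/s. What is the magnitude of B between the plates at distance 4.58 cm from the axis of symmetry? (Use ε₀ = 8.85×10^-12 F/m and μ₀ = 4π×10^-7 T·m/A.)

2.35×10^-11 T

I_d = C dV/dt with C = ε₀πR²/d = 9.145×10^-11 F, so I_d = (9.145×10^-11)(1.30×10^5) = 1.189×10^-5 A.
For r < R the Ampère–Maxwell law gives B(2πr) = μ₀ I_d (r²/R²), so B = μ₀ I_d r/(2πR²) = (4π×10^-7)(1.189×10^-5)(0.0458)/(2π·0.0681²) = 2.35×10^-11 T.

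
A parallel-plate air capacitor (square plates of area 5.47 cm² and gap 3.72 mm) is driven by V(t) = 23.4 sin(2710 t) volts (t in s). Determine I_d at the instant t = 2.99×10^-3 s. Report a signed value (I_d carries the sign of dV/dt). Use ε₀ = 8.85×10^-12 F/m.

-2.03×10^-8 A

dV/dt = (23.4)(2710)·cos(8.1029) = -1.562×10^4 V/s.
I_d = C dV/dt with C = ε₀A/d = (8.85×10^-12)(5.47×10^-4)/(3.72×10^-3) = 1.301×10^-12 F, so I_d = (1.301×10^-12)(-1.562×10^4) = -2.03×10^-8 A.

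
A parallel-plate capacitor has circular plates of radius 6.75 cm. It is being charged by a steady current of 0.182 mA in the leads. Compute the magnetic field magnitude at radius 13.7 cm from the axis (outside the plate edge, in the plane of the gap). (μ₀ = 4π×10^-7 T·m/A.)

By continuity the displacement current in the gap matches the conduction current: I_d = 1.82×10^-4 A.
Outside the plates the loop encloses all of I_d, so B·2πr = μ₀ I_d and B = 2.66×10^-10 T.

2.66×10^-10 T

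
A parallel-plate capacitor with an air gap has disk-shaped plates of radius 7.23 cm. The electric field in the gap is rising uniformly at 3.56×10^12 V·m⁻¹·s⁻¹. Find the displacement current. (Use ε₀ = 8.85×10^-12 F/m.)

I_d = ε₀ A (dE/dt) = (8.85×10^-12)(0.01642 m²)(3.56×10^12) = 0.517 A.

0.517 A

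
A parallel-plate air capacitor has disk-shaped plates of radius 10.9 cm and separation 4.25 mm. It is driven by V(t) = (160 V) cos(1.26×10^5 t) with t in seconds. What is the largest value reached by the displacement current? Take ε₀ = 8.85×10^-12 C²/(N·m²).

1.57×10^-3 A

(dE/dt)_max = V₀ω/d = 4.744×10^9 V/(m·s); ω = 1.26×10^5 rad/s.
I_d,max = ε₀ A (dE/dt)_max = (8.85×10^-12)(0.03733)(4.744×10^9) = 1.57×10^-3 A.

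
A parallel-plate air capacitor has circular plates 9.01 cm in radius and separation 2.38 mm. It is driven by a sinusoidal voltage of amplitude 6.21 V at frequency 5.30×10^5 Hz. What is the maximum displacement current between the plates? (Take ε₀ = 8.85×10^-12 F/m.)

1.96×10^-3 A

(dE/dt)_max = V₀ω/d = 8.689×10^9 V/(m·s); ω = 2πf = 3.330×10^6 rad/s.
I_d,max = ε₀ A (dE/dt)_max = (8.85×10^-12)(0.02550)(8.689×10^9) = 1.96×10^-3 A.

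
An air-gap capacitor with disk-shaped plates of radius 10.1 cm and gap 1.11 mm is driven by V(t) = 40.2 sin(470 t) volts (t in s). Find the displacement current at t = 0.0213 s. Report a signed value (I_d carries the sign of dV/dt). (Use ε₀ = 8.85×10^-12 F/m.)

-4.02×10^-6 A

C = ε₀A/d = (8.85×10^-12)(0.03205)/(1.11×10^-3) = 2.555×10^-10 F. dV/dt = V₀ω·cos(ωt); at ωt = 10.011 rad this factor is -0.8330.
I_d = C dV/dt = (2.555×10^-10)(40.2)(470)(-0.8330) = -4.02×10^-6 A.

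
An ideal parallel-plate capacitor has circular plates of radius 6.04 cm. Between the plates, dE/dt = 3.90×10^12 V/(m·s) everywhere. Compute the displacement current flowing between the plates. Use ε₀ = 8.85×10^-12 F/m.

0.396 A

I_d = ε₀ A (dE/dt) = (8.85×10^-12)(0.01146 m²)(3.90×10^12) = 0.396 A.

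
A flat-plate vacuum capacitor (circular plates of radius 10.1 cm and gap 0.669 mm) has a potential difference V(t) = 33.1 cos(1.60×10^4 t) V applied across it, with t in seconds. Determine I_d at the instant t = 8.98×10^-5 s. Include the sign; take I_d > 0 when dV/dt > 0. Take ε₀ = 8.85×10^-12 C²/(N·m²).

dE/dt = (V₀ω/d)·−sin(ωt) with ωt = 1.4368 rad: (33.1)(1.60×10^4)(-0.9910)/(6.69×10^-4) = -7.845×10^8 V/(m·s).
I_d = ε₀ A dE/dt = (8.85×10^-12)(0.03205)(-7.845×10^8) = -2.23×10^-4 A.

-2.23×10^-4 A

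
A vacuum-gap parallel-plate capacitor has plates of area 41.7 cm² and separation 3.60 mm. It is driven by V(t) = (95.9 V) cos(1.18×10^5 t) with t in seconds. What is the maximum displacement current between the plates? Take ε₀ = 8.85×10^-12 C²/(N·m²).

C = ε₀A/d = (8.85×10^-12)(4.17×10^-3)/(3.60×10^-3) = 1.025×10^-11 F; ω = 1.18×10^5 rad/s.
I_d = C dV/dt, so |I_d|_max = C V₀ ω = (1.025×10^-11)(95.9)(1.18×10^5) = 1.16×10^-4 A.

1.16×10^-4 A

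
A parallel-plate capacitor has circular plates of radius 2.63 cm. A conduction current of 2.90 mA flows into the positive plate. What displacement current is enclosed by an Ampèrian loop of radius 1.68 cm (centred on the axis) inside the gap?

No conduction current crosses the gap, so I_d there equals the 2.90×10^-3 A in the leads.
Since J_d is uniform, the enclosed fraction is (r/R)² = 0.4080, giving I_d,enc = 1.18×10^-3 A.

1.18×10^-3 A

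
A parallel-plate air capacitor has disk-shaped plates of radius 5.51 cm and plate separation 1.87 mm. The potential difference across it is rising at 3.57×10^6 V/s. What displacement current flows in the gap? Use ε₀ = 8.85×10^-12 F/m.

C = ε₀A/d = (8.85×10^-12)(9.538×10^-3)/(1.87×10^-3) = 4.514×10^-11 F.
I_d = C dV/dt = (4.514×10^-11)(3.57×10^6) = 1.61×10^-4 A.

1.61×10^-4 A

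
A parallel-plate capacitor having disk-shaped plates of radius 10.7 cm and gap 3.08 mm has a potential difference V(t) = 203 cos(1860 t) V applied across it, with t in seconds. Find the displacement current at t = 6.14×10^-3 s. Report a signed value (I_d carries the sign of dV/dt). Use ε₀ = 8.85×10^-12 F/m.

3.56×10^-5 A

C = ε₀A/d = (8.85×10^-12)(0.03597)/(3.08×10^-3) = 1.034×10^-10 F. dV/dt = V₀ω·−sin(ωt); at ωt = 11.4204 rad this factor is 0.9111.
I_d = C dV/dt = (1.034×10^-10)(203)(1860)(0.9111) = 3.56×10^-5 A.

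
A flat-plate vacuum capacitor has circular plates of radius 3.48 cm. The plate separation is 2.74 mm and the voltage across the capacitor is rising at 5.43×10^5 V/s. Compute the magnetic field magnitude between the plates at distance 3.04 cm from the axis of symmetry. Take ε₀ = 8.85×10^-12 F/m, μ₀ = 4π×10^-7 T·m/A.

3.35×10^-11 T

With E = V/d, dE/dt = 1.982×10^8 V/(m·s) and πR² = 3.805×10^-3 m², giving I_d = ε₀ πR² dE/dt = 6.674×10^-6 A.
For r < R the Ampère–Maxwell law gives B(2πr) = μ₀ I_d (r²/R²), so B = μ₀ I_d r/(2πR²) = (4π×10^-7)(6.674×10^-6)(0.0304)/(2π·0.0348²) = 3.35×10^-11 T.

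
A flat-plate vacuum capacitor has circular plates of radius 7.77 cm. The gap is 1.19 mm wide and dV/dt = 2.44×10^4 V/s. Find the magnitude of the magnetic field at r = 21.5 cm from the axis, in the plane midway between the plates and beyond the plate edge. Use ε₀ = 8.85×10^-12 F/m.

3.20×10^-12 T

dE/dt = (dV/dt)/d = 2.050×10^7 V/(m·s); I_d = ε₀(πR²)(dE/dt) = (8.85×10^-12)(0.01897)(2.050×10^7) = 3.442×10^-6 A.
With r > R the enclosed displacement current is the full I_d; B = μ₀ I_d / (2πr) = 3.20×10^-12 T.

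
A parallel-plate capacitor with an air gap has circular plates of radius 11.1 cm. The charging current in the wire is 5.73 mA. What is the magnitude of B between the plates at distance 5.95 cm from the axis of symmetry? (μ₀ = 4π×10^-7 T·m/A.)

By continuity the displacement current in the gap matches the conduction current: I_d = 5.73×10^-3 A.
∮B·dl = μ₀ I_d,enc with I_d,enc = I_d r²/R² = 1.646×10^-3 A; so B = μ₀ I_d,enc/(2πr) = 5.53×10^-9 T.

5.53×10^-9 T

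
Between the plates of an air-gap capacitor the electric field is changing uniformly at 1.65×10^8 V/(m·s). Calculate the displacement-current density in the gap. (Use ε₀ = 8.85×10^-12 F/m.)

1.46×10^-3 A/m²

J_d = ε₀ ∂E/∂t, so J_d = 1.46×10^-3 A/m².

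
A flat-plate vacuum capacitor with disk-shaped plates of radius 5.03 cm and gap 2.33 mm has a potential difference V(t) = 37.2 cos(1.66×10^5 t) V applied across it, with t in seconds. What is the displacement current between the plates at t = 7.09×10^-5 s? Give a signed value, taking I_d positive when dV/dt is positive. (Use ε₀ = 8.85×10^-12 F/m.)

dV/dt = (37.2)(1.66×10^5)·−sin(11.7694) = 4.417×10^6 V/s.
I_d = C dV/dt with C = ε₀A/d = (8.85×10^-12)(7.949×10^-3)/(2.33×10^-3) = 3.019×10^-11 F, so I_d = (3.019×10^-11)(4.417×10^6) = 1.33×10^-4 A.

1.33×10^-4 A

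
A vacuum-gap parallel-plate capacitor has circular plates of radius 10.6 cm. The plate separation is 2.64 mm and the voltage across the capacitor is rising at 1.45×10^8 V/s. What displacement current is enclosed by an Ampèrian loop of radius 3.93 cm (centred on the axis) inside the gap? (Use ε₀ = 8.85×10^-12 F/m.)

2.36×10^-3 A

dE/dt = (dV/dt)/d = 5.492×10^10 V/(m·s); I_d = ε₀(πR²)(dE/dt) = (8.85×10^-12)(0.03530)(5.492×10^10) = 0.01716 A.
Through an area πr² the displacement current is I_d·(πr²/πR²) = I_d (r/R)² = 2.36×10^-3 A.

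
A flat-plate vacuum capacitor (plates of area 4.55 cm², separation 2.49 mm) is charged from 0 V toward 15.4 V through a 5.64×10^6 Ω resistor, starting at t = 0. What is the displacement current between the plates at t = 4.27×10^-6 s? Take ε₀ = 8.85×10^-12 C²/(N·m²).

C = ε₀A/d = (8.85×10^-12)(4.55×10^-4)/(2.49×10^-3) = 1.617×10^-12 F and τ = RC = 9.120×10^-6 s. I_d in the gap equals the RC charging current.
I_d(t) = (V₀/R) e^(−t/τ) = 2.730×10^-6 · e^(−0.4682) = 1.71×10^-6 A.

1.71×10^-6 A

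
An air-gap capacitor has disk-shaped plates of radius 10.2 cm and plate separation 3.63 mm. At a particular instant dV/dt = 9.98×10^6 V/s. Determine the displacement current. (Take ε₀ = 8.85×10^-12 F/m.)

7.95×10^-4 A

The displacement current equals the charging current C dV/dt. With C = ε₀A/d = (8.85×10^-12)(0.03269)/(3.63×10^-3) = 7.970×10^-11 F, I_d = (7.970×10^-11)(9.98×10^6) = 7.95×10^-4 A.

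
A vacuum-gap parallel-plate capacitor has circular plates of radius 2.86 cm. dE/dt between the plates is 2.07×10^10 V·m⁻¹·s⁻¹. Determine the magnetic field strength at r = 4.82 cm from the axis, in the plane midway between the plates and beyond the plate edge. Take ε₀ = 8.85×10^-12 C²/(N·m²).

1.95×10^-9 T

Total displacement current: I_d = ε₀(πR²)(dE/dt) = (8.85×10^-12)(2.570×10^-3)(2.07×10^10) = 4.708×10^-4 A.
For r ≥ R the full I_d is enclosed: B = μ₀ I_d/(2πr) = (4π×10^-7)(4.708×10^-4)/(2π·0.0482) = 1.95×10^-9 T.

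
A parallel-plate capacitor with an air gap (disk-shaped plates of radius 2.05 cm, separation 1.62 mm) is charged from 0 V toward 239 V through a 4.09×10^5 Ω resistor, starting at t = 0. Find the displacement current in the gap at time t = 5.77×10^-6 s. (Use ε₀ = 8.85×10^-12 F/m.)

8.26×10^-5 A

C = ε₀A/d = (8.85×10^-12)(1.320×10^-3)/(1.62×10^-3) = 7.211×10^-12 F, so τ = RC = 2.949×10^-6 s.
The conduction current is I(t) = (V₀/R) e^(−t/τ), and the displacement current between the plates equals it.
t/τ = 1.957; I_d = (239/4.09×10^5) · e^(−1.957) = (5.844×10^-4)(0.1413) = 8.26×10^-5 A.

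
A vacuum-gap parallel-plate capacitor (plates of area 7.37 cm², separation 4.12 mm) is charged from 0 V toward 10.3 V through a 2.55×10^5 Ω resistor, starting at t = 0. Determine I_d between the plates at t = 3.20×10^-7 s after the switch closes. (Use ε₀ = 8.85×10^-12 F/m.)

C = ε₀A/d = (8.85×10^-12)(7.37×10^-4)/(4.12×10^-3) = 1.583×10^-12 F, so τ = RC = 4.037×10^-7 s.
The conduction current is I(t) = (V₀/R) e^(−t/τ), and the displacement current between the plates equals it.
t/τ = 0.7927; I_d = (10.3/2.55×10^5) · e^(−0.7927) = (4.039×10^-5)(0.4526) = 1.83×10^-5 A.

1.83×10^-5 A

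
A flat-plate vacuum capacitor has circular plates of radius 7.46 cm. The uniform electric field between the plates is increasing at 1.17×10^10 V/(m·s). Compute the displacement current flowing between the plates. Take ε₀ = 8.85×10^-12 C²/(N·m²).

I_d = ε₀ A (dE/dt) = (8.85×10^-12)(0.01748 m²)(1.17×10^10) = 1.81×10^-3 A.

1.81×10^-3 A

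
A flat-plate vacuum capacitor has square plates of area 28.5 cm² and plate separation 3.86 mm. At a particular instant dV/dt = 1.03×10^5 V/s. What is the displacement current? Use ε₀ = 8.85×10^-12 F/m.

C = ε₀A/d = (8.85×10^-12)(2.85×10^-3)/(3.86×10^-3) = 6.534×10^-12 F.
I_d = C dV/dt = (6.534×10^-12)(1.03×10^5) = 6.73×10^-7 A.

6.73×10^-7 A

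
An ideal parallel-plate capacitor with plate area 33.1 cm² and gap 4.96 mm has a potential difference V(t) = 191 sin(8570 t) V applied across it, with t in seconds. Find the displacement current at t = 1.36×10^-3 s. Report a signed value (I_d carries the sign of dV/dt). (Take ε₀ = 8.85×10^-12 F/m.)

5.92×10^-6 A

C = ε₀A/d = (8.85×10^-12)(3.31×10^-3)/(4.96×10^-3) = 5.906×10^-12 F. dV/dt = V₀ω·cos(ωt); at ωt = 11.6552 rad this factor is 0.6128.
I_d = C dV/dt = (5.906×10^-12)(191)(8570)(0.6128) = 5.92×10^-6 A.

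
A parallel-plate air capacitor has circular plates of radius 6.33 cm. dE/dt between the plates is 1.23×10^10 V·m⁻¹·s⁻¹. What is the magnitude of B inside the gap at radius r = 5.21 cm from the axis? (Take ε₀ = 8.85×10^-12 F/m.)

3.56×10^-9 T

I_d = ε₀ dΦ_E/dt = ε₀ πR² (dE/dt) = (8.85×10^-12)(0.01259)(1.23×10^10) = 1.370×10^-3 A through the full plate area.
An Ampèrian loop of radius r encloses a fraction (r/R)² of I_d. Then B·2πr = μ₀ I_d (r/R)², giving B = μ₀ I_d r/(2πR²) = 3.56×10^-9 T.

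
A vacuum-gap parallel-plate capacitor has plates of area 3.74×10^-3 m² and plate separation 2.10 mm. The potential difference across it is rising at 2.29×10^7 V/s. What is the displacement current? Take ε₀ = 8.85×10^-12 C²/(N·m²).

3.61×10^-4 A

The displacement current equals the charging current C dV/dt. With C = ε₀A/d = (8.85×10^-12)(3.74×10^-3)/(2.10×10^-3) = 1.576×10^-11 F, I_d = (1.576×10^-11)(2.29×10^7) = 3.61×10^-4 A.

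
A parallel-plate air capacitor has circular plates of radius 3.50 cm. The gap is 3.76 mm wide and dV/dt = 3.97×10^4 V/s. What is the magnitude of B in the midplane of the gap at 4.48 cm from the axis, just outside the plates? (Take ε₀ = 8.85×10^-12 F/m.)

With E = V/d, dE/dt = 1.056×10^7 V/(m·s) and πR² = 3.848×10^-3 m², giving I_d = ε₀ πR² dE/dt = 3.596×10^-7 A.
For r ≥ R the full I_d is enclosed: B = μ₀ I_d/(2πr) = (4π×10^-7)(3.596×10^-7)/(2π·0.0448) = 1.61×10^-12 T.

1.61×10^-12 T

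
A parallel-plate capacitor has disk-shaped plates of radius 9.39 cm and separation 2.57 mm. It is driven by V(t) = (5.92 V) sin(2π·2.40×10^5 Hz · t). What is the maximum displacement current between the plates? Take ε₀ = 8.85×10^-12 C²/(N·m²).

8.52×10^-4 A

C = ε₀A/d = (8.85×10^-12)(0.02770)/(2.57×10^-3) = 9.539×10^-11 F; ω = 2πf = 1.508×10^6 rad/s.
I_d = C dV/dt, so |I_d|_max = C V₀ ω = (9.539×10^-11)(5.92)(1.508×10^6) = 8.52×10^-4 A.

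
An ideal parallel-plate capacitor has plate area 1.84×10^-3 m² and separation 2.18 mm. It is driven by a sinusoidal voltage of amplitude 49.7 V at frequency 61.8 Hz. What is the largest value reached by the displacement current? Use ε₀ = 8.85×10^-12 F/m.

The displacement current equals the conduction current C dV/dt, which peaks at C V₀ ω.
With C = ε₀A/d = (8.85×10^-12)(1.84×10^-3)/(2.18×10^-3) = 7.470×10^-12 F and ω = 2πf = 388.3 rad/s, I_d,max = (7.470×10^-12)(49.7)(388.3) = 1.44×10^-7 A.

1.44×10^-7 A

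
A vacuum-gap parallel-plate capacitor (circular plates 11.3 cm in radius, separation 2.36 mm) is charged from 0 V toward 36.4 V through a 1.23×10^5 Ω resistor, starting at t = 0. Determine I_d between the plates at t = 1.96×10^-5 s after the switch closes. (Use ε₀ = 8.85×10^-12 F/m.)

C = ε₀A/d = (8.85×10^-12)(0.04011)/(2.36×10^-3) = 1.504×10^-10 F and τ = RC = 1.850×10^-5 s. I_d in the gap equals the RC charging current.
I_d(t) = (V₀/R) e^(−t/τ) = 2.959×10^-4 · e^(−1.059) = 1.03×10^-4 A.

1.03×10^-4 A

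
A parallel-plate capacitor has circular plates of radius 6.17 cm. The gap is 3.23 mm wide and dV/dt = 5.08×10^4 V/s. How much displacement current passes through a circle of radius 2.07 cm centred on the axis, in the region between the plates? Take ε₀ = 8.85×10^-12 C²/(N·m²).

With E = V/d, dE/dt = 1.573×10^7 V/(m·s) and πR² = 0.01196 m², giving I_d = ε₀ πR² dE/dt = 1.665×10^-6 A.
Since J_d is uniform, the enclosed fraction is (r/R)² = 0.1126, giving I_d,enc = 1.87×10^-7 A.

1.87×10^-7 A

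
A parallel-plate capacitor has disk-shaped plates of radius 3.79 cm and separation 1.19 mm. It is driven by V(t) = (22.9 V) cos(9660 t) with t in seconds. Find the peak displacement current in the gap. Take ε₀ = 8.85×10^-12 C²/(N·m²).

7.42×10^-6 A

The displacement current equals the conduction current C dV/dt, which peaks at C V₀ ω.
With C = ε₀A/d = (8.85×10^-12)(4.513×10^-3)/(1.19×10^-3) = 3.356×10^-11 F and ω = 9660 rad/s, I_d,max = (3.356×10^-11)(22.9)(9660) = 7.42×10^-6 A.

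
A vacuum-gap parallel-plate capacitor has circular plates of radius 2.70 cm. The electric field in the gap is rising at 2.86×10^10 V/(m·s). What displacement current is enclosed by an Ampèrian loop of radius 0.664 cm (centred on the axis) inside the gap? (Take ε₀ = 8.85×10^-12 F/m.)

3.51×10^-5 A

I_d = ε₀ dΦ_E/dt = ε₀ πR² (dE/dt) = (8.85×10^-12)(2.290×10^-3)(2.86×10^10) = 5.796×10^-4 A through the full plate area.
Since J_d is uniform, the enclosed fraction is (r/R)² = 0.06048, giving I_d,enc = 3.51×10^-5 A.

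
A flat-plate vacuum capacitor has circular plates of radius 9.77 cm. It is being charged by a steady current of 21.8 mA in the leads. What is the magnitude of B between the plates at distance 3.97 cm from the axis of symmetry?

By continuity the displacement current in the gap matches the conduction current: I_d = 0.0218 A.
∮B·dl = μ₀ I_d,enc with I_d,enc = I_d r²/R² = 3.600×10^-3 A; so B = μ₀ I_d,enc/(2πr) = 1.81×10^-8 T.

1.81×10^-8 T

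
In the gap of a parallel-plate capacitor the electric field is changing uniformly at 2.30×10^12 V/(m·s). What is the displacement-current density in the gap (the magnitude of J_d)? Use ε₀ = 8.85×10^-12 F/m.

J_d = ε₀ ∂E/∂t, so J_d = 20.4 A/m².

20.4 A/m²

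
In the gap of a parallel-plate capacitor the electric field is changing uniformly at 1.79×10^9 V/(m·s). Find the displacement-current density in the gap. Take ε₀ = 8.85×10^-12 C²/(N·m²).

0.0158 A/m²

The displacement-current density is ε₀ ∂E/∂t = (8.85×10^-12)(1.79×10^9) = 0.0158 A/m².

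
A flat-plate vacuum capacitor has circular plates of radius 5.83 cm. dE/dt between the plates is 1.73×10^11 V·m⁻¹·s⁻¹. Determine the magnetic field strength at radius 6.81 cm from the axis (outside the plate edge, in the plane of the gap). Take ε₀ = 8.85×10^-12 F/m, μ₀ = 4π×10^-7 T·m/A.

4.80×10^-8 T

Total displacement current: I_d = ε₀(πR²)(dE/dt) = (8.85×10^-12)(0.01068)(1.73×10^11) = 0.01635 A.
Outside the plates the loop encloses all of I_d, so B·2πr = μ₀ I_d and B = 4.80×10^-8 T.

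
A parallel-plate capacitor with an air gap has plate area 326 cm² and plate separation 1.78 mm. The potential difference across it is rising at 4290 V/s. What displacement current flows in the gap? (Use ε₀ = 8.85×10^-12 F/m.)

6.95×10^-7 A

E = V/d so dE/dt = (dV/dt)/d = 2.410×10^6 V/(m·s), and I_d = ε₀ A dE/dt = (8.85×10^-12)(0.0326)(2.410×10^6) = 6.95×10^-7 A.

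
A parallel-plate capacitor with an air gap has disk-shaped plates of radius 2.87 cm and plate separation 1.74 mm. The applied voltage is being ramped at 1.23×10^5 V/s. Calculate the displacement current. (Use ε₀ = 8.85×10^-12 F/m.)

1.62×10^-6 A

The field between the plates is E = V/d, so dE/dt = (1.23×10^5)/(1.74×10^-3 m) = 7.069×10^7 V/(m·s).
I_d = ε₀ A (dE/dt) = (8.85×10^-12)(2.588×10^-3)(7.069×10^7) = 1.62×10^-6 A.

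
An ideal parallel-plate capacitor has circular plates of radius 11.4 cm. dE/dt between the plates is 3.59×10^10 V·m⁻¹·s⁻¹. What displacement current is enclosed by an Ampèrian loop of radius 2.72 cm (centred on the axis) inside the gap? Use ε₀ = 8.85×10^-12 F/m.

7.38×10^-4 A

Total displacement current: I_d = ε₀(πR²)(dE/dt) = (8.85×10^-12)(0.04083)(3.59×10^10) = 0.01297 A.
The field is uniform, so I_d,enc = I_d (r/R)² = (0.01297)(2.72/11.4)² = 7.38×10^-4 A.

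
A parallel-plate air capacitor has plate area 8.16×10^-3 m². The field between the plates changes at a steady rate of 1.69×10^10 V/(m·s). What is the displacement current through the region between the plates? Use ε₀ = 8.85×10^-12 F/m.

I_d = ε₀ A (dE/dt) = (8.85×10^-12)(8.16×10^-3 m²)(1.69×10^10) = 1.22×10^-3 A.

1.22×10^-3 A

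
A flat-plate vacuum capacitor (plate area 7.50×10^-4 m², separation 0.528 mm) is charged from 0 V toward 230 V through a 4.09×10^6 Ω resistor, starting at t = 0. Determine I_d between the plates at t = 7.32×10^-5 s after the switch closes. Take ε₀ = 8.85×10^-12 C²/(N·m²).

C = ε₀A/d = (8.85×10^-12)(7.50×10^-4)/(5.28×10^-4) = 1.257×10^-11 F and τ = RC = 5.141×10^-5 s. I_d in the gap equals the RC charging current.
I_d(t) = (V₀/R) e^(−t/τ) = 5.623×10^-5 · e^(−1.424) = 1.35×10^-5 A.

1.35×10^-5 A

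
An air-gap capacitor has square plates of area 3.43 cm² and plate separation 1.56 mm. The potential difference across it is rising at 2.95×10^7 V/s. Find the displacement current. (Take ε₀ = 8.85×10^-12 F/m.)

5.74×10^-5 A

C = ε₀A/d = (8.85×10^-12)(3.43×10^-4)/(1.56×10^-3) = 1.946×10^-12 F.
I_d = C dV/dt = (1.946×10^-12)(2.95×10^7) = 5.74×10^-5 A.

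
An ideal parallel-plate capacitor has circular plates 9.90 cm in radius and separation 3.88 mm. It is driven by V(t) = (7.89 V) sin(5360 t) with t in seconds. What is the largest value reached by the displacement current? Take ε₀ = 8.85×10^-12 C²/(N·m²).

(dE/dt)_max = V₀ω/d = 1.090×10^7 V/(m·s); ω = 5360 rad/s.
I_d,max = ε₀ A (dE/dt)_max = (8.85×10^-12)(0.03079)(1.090×10^7) = 2.97×10^-6 A.

2.97×10^-6 A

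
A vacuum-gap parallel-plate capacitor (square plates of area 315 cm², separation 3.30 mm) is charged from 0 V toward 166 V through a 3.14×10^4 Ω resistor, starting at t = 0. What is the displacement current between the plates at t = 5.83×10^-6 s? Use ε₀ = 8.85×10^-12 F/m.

C = ε₀A/d = (8.85×10^-12)(0.0315)/(3.30×10^-3) = 8.448×10^-11 F, so τ = RC = 2.653×10^-6 s.
The conduction current is I(t) = (V₀/R) e^(−t/τ), and the displacement current between the plates equals it.
t/τ = 2.198; I_d = (166/3.14×10^4) · e^(−2.198) = (5.287×10^-3)(0.1110) = 5.87×10^-4 A.

5.87×10^-4 A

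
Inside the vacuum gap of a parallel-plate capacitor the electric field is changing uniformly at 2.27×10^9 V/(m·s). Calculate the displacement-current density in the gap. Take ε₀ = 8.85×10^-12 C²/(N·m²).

The displacement-current density is ε₀ ∂E/∂t = (8.85×10^-12)(2.27×10^9) = 0.0201 A/m².

0.0201 A/m²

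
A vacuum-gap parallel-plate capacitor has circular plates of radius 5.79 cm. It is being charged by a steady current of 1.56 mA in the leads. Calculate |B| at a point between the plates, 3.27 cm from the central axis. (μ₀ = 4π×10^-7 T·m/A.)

By continuity the displacement current in the gap matches the conduction current: I_d = 1.56×10^-3 A.
∮B·dl = μ₀ I_d,enc with I_d,enc = I_d r²/R² = 4.976×10^-4 A; so B = μ₀ I_d,enc/(2πr) = 3.04×10^-9 T.

3.04×10^-9 T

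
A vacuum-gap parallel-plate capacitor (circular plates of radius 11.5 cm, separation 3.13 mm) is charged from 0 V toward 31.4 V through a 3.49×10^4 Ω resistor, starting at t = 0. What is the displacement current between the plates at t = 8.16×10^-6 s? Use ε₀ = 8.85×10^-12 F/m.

1.23×10^-4 A

With C = ε₀A/d = (8.85×10^-12)(0.04155)/(3.13×10^-3) = 1.175×10^-10 F, the time constant is τ = RC = 4.101×10^-6 s, so t/τ = 1.990 and e^(−t/τ) = 0.1367.
I_d = I_cond = (V₀/R) e^(−t/τ) = (8.997×10^-4)(0.1367) = 1.23×10^-4 A.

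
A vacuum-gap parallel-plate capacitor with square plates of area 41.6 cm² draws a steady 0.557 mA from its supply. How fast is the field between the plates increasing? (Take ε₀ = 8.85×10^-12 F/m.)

1.51×10^10 V/(m·s)

Charge continuity gives I_d = I = 5.57×10^-4 A between the plates.
Then dE/dt = I_d/(ε₀A) = 1.51×10^10 V/(m·s).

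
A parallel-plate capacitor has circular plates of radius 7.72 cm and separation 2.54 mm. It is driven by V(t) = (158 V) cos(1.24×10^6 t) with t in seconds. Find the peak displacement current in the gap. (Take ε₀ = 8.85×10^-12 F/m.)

0.0128 A

(dE/dt)_max = V₀ω/d = 7.713×10^10 V/(m·s); ω = 1.24×10^6 rad/s.
I_d,max = ε₀ A (dE/dt)_max = (8.85×10^-12)(0.01872)(7.713×10^10) = 0.0128 A.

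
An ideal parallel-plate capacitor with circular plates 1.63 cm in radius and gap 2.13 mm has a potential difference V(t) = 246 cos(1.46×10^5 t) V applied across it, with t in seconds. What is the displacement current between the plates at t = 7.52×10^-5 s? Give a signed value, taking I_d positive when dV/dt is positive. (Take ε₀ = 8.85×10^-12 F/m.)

1.25×10^-4 A

dE/dt = (V₀ω/d)·−sin(ωt) with ωt = 10.9792 rad: (246)(1.46×10^5)(0.9999)/(2.13×10^-3) = 1.686×10^10 V/(m·s).
I_d = ε₀ A dE/dt = (8.85×10^-12)(8.347×10^-4)(1.686×10^10) = 1.25×10^-4 A.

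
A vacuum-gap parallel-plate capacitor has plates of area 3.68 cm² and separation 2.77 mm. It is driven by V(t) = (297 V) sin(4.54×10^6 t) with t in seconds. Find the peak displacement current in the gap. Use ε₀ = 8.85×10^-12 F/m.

1.59×10^-3 A

The displacement current equals the conduction current C dV/dt, which peaks at C V₀ ω.
With C = ε₀A/d = (8.85×10^-12)(3.68×10^-4)/(2.77×10^-3) = 1.176×10^-12 F and ω = 4.54×10^6 rad/s, I_d,max = (1.176×10^-12)(297)(4.54×10^6) = 1.59×10^-3 A.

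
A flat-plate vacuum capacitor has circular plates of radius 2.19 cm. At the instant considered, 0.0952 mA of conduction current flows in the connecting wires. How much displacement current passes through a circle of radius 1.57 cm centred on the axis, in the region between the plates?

Between the plates the displacement current equals the wire current: I_d = 0.0952 mA = 9.52×10^-5 A.
The field is uniform, so I_d,enc = I_d (r/R)² = (9.52×10^-5)(1.57/2.19)² = 4.89×10^-5 A.

4.89×10^-5 A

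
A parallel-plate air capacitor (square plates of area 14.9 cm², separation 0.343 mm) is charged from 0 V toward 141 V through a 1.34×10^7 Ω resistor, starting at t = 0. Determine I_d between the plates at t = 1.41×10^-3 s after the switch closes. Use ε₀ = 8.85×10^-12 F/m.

6.81×10^-7 A

With C = ε₀A/d = (8.85×10^-12)(1.49×10^-3)/(3.43×10^-4) = 3.844×10^-11 F, the time constant is τ = RC = 5.151×10^-4 s, so t/τ = 2.737 and e^(−t/τ) = 0.06476.
I_d = I_cond = (V₀/R) e^(−t/τ) = (1.052×10^-5)(0.06476) = 6.81×10^-7 A.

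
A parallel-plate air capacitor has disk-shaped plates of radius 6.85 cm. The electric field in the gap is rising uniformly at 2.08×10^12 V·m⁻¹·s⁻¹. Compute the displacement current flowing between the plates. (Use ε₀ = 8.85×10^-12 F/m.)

0.271 A

With a uniform field, Φ_E = EA, so I_d = ε₀ A dE/dt = 0.271 A.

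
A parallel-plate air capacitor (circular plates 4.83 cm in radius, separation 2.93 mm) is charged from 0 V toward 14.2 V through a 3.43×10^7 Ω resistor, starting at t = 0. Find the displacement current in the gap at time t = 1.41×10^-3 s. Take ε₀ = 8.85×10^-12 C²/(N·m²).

6.46×10^-8 A

With C = ε₀A/d = (8.85×10^-12)(7.329×10^-3)/(2.93×10^-3) = 2.214×10^-11 F, the time constant is τ = RC = 7.594×10^-4 s, so t/τ = 1.857 and e^(−t/τ) = 0.1561.
I_d = I_cond = (V₀/R) e^(−t/τ) = (4.140×10^-7)(0.1561) = 6.46×10^-8 A.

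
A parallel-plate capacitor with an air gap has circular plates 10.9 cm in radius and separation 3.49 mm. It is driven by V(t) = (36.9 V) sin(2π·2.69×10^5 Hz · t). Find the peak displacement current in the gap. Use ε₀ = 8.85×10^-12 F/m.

5.90×10^-3 A

The displacement current equals the conduction current C dV/dt, which peaks at C V₀ ω.
With C = ε₀A/d = (8.85×10^-12)(0.03733)/(3.49×10^-3) = 9.466×10^-11 F and ω = 2πf = 1.690×10^6 rad/s, I_d,max = (9.466×10^-11)(36.9)(1.690×10^6) = 5.90×10^-3 A.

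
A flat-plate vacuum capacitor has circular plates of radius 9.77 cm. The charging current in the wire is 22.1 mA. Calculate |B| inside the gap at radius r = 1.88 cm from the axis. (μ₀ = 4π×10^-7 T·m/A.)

No conduction current crosses the gap, so I_d there equals the 0.0221 A in the leads.
For r < R the Ampère–Maxwell law gives B(2πr) = μ₀ I_d (r²/R²), so B = μ₀ I_d r/(2πR²) = (4π×10^-7)(0.0221)(0.0188)/(2π·0.0977²) = 8.71×10^-9 T.

8.71×10^-9 T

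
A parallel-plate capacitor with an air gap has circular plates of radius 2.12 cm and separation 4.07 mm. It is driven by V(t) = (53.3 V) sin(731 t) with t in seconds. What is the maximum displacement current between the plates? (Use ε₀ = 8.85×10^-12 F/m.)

The displacement current equals the conduction current C dV/dt, which peaks at C V₀ ω.
With C = ε₀A/d = (8.85×10^-12)(1.412×10^-3)/(4.07×10^-3) = 3.070×10^-12 F and ω = 731 rad/s, I_d,max = (3.070×10^-12)(53.3)(731) = 1.20×10^-7 A.

1.20×10^-7 A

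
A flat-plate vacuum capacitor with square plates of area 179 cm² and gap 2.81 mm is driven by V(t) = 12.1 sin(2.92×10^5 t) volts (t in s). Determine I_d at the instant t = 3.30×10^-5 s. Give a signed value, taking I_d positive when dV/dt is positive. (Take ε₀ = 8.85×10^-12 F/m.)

dV/dt = (12.1)(2.92×10^5)·cos(9.636) = -3.455×10^6 V/s.
I_d = C dV/dt with C = ε₀A/d = (8.85×10^-12)(0.0179)/(2.81×10^-3) = 5.638×10^-11 F, so I_d = (5.638×10^-11)(-3.455×10^6) = -1.95×10^-4 A.

-1.95×10^-4 A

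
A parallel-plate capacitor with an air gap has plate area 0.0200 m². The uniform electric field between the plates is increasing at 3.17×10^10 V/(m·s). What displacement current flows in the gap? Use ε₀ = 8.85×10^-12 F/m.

5.61×10^-3 A

I_d = ε₀ A (dE/dt) = (8.85×10^-12)(0.0200 m²)(3.17×10^10) = 5.61×10^-3 A.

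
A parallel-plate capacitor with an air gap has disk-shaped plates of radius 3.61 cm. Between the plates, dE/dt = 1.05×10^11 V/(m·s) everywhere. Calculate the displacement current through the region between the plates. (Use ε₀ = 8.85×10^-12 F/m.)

The displacement current is ε₀ times dΦ_E/dt = ε₀ A dE/dt = (8.85×10^-12)(4.094×10^-3)(1.05×10^11) = 3.80×10^-3 A.

3.80×10^-3 A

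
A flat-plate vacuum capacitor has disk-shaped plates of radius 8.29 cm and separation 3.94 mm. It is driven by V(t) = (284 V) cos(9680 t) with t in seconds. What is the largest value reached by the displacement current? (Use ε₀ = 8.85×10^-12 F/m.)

The displacement current equals the conduction current C dV/dt, which peaks at C V₀ ω.
With C = ε₀A/d = (8.85×10^-12)(0.02159)/(3.94×10^-3) = 4.850×10^-11 F and ω = 9680 rad/s, I_d,max = (4.850×10^-11)(284)(9680) = 1.33×10^-4 A.

1.33×10^-4 A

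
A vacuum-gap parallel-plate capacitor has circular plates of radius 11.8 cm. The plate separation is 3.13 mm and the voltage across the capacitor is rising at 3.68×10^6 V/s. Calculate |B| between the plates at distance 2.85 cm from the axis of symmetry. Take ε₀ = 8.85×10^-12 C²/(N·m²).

1.86×10^-10 T

dE/dt = (dV/dt)/d = 1.176×10^9 V/(m·s); I_d = ε₀(πR²)(dE/dt) = (8.85×10^-12)(0.04374)(1.176×10^9) = 4.552×10^-4 A.
An Ampèrian loop of radius r encloses a fraction (r/R)² of I_d. Then B·2πr = μ₀ I_d (r/R)², giving B = μ₀ I_d r/(2πR²) = 1.86×10^-10 T.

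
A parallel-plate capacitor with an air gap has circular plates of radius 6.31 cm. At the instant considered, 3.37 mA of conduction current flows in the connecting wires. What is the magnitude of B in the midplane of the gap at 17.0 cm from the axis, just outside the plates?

By continuity the displacement current in the gap matches the conduction current: I_d = 3.37×10^-3 A.
For r ≥ R the full I_d is enclosed: B = μ₀ I_d/(2πr) = (4π×10^-7)(3.37×10^-3)/(2π·0.170) = 3.96×10^-9 T.

3.96×10^-9 T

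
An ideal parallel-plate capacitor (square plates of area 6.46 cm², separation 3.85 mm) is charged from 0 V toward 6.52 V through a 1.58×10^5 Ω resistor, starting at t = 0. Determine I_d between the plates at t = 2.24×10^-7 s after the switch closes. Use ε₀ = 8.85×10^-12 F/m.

With C = ε₀A/d = (8.85×10^-12)(6.46×10^-4)/(3.85×10^-3) = 1.485×10^-12 F, the time constant is τ = RC = 2.346×10^-7 s, so t/τ = 0.9548 and e^(−t/τ) = 0.3849.
I_d = I_cond = (V₀/R) e^(−t/τ) = (4.127×10^-5)(0.3849) = 1.59×10^-5 A.

1.59×10^-5 A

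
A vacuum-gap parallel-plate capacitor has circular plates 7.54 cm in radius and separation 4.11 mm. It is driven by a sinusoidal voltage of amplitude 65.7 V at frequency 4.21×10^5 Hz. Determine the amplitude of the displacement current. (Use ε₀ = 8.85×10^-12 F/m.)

C = ε₀A/d = (8.85×10^-12)(0.01786)/(4.11×10^-3) = 3.846×10^-11 F; ω = 2πf = 2.645×10^6 rad/s.
I_d = C dV/dt, so |I_d|_max = C V₀ ω = (3.846×10^-11)(65.7)(2.645×10^6) = 6.68×10^-3 A.

6.68×10^-3 A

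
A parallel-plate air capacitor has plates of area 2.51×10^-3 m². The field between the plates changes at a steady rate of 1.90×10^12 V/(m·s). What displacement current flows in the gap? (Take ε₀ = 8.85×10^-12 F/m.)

I_d = ε₀ A (dE/dt) = (8.85×10^-12)(2.51×10^-3 m²)(1.90×10^12) = 0.0422 A.

0.0422 A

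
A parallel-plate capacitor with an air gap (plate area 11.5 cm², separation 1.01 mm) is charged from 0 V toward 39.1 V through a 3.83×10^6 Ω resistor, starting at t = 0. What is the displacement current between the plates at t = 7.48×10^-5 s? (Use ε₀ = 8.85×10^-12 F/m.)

1.47×10^-6 A

C = ε₀A/d = (8.85×10^-12)(1.15×10^-3)/(1.01×10^-3) = 1.008×10^-11 F and τ = RC = 3.861×10^-5 s. I_d in the gap equals the RC charging current.
I_d(t) = (V₀/R) e^(−t/τ) = 1.021×10^-5 · e^(−1.937) = 1.47×10^-6 A.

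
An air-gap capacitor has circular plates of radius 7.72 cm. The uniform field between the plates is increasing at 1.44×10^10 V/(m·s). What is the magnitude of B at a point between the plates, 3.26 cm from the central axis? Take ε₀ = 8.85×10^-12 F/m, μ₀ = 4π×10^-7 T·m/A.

2.61×10^-9 T

Through the whole plate area (πR² = 0.01872 m²), I_d = ε₀ πR² dE/dt = 2.386×10^-3 A.
An Ampèrian loop of radius r encloses a fraction (r/R)² of I_d. Then B·2πr = μ₀ I_d (r/R)², giving B = μ₀ I_d r/(2πR²) = 2.61×10^-9 T.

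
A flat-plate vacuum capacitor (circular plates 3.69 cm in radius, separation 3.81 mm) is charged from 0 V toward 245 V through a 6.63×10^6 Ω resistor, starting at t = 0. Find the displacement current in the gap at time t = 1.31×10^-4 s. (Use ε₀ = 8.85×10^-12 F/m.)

5.06×10^-6 A

With C = ε₀A/d = (8.85×10^-12)(4.278×10^-3)/(3.81×10^-3) = 9.937×10^-12 F, the time constant is τ = RC = 6.588×10^-5 s, so t/τ = 1.988 and e^(−t/τ) = 0.1370.
I_d = I_cond = (V₀/R) e^(−t/τ) = (3.695×10^-5)(0.1370) = 5.06×10^-6 A.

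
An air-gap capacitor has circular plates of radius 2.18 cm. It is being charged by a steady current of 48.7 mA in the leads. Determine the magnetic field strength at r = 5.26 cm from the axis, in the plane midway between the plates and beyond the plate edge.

1.85×10^-7 T

No conduction current crosses the gap, so I_d there equals the 0.0487 A in the leads.
Outside the plates the loop encloses all of I_d, so B·2πr = μ₀ I_d and B = 1.85×10^-7 T.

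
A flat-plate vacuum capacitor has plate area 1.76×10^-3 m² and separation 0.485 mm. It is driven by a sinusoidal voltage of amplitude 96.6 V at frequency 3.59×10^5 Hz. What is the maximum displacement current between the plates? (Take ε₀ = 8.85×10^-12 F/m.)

The displacement current equals the conduction current C dV/dt, which peaks at C V₀ ω.
With C = ε₀A/d = (8.85×10^-12)(1.76×10^-3)/(4.85×10^-4) = 3.212×10^-11 F and ω = 2πf = 2.256×10^6 rad/s, I_d,max = (3.212×10^-11)(96.6)(2.256×10^6) = 7.00×10^-3 A.

7.00×10^-3 A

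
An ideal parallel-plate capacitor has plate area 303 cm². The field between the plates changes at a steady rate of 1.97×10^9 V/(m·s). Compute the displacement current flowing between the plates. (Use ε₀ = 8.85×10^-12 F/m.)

With a uniform field, Φ_E = EA, so I_d = ε₀ A dE/dt = 5.28×10^-4 A.

5.28×10^-4 A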